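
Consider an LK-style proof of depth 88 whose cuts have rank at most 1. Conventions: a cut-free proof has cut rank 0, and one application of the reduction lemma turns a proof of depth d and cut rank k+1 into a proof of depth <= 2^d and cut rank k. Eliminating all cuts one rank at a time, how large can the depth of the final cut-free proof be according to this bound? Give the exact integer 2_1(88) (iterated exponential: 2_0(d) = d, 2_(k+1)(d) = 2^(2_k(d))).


Each rank reduction sends depth d to at most 2^d; cut rank r needs r reductions.
2_0(88) = 88
2_1(88) = 2^88 = 309485009821345068724781056
Cut-free depth bound = 309485009821345068724781056

309485009821345068724781056


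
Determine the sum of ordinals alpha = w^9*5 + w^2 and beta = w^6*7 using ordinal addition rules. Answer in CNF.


Ordinal addition (w^9*5 + w^2) + w^6*7:
alpha's leading term has exponent 9 > beta's exponent 6, so it survives.
alpha's tail term has exponent 2 < beta's exponent 6, so it is absorbed by beta.
In ordinal addition, any term followed by a strictly larger-exponent term is absorbed.
Result = w^9*5 + w^6*7

w^9*5 + w^6*7


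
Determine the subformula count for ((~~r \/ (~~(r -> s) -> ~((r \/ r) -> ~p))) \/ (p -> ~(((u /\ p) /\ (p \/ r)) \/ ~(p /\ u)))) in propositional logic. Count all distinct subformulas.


Formula: ((~~r \/ (~~(r -> s) -> ~((r \/ r) -> ~p))) \/ (p -> ~(((u /\ p) /\ (p \/ r)) \/ ~(p /\ u))))
Subformulas found:
  1. r
  2. u
  3. s
  4. p
  5. ~p
  6. ~r
  7. ~~r
  8. (p /\ u)
  9. (u /\ p)
  10. (r \/ r)
  11. (r -> s)
  12. (p \/ r)
  13. ~(r -> s)
  14. ~(p /\ u)
  15. ~~(r -> s)
  16. ((r \/ r) -> ~p)
  17. ~((r \/ r) -> ~p)
  18. ((u /\ p) /\ (p \/ r))
  19. (~~(r -> s) -> ~((r \/ r) -> ~p))
  20. (((u /\ p) /\ (p \/ r)) \/ ~(p /\ u))
  21. ~(((u /\ p) /\ (p \/ r)) \/ ~(p /\ u))
  22. (~~r \/ (~~(r -> s) -> ~((r \/ r) -> ~p)))
  23. (p -> ~(((u /\ p) /\ (p \/ r)) \/ ~(p /\ u)))
  24. ((~~r \/ (~~(r -> s) -> ~((r \/ r) -> ~p))) \/ (p -> ~(((u /\ p) /\ (p \/ r)) \/ ~(p /\ u))))
Total distinct subformulas = 24

24


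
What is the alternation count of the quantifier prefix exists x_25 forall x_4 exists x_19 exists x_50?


Walk the prefix and count type changes:
  position 1: exists -> forall <-- alternation
  position 2: forall -> exists <-- alternation
  position 3: exists -> exists
Total alternations = 2

2


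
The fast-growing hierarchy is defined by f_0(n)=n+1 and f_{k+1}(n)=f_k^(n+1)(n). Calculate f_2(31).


f_2(31) = f_1^32(31)
f_1(m) = 2m + 1.
Iterating: f_1^k(n) = 2^k*(n+1) - 1.
f_2(31) = 2^32*(31+1) - 1 = 4294967296*32 - 1 = 137438953471

137438953471


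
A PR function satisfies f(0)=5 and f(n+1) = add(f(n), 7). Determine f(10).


f(0) = 5
f(1) = add(f(0), 7) = add(5, 7) = 12
f(2) = add(f(1), 7) = add(12, 7) = 19
f(3) = add(f(2), 7) = add(19, 7) = 26
f(4) = add(f(3), 7) = add(26, 7) = 33
f(5) = add(f(4), 7) = add(33, 7) = 40
f(6) = add(f(5), 7) = add(40, 7) = 47
f(7) = add(f(6), 7) = add(47, 7) = 54
f(8) = add(f(7), 7) = add(54, 7) = 61
f(9) = add(f(8), 7) = add(61, 7) = 68
f(10) = add(f(9), 7) = add(68, 7) = 75


75


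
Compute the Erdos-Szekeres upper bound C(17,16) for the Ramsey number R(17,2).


R(17,2) <= C(17+2-2, 17-1) = C(17, 16)
C(17, 16) = 17! / (16! * 1!)
= 17

17


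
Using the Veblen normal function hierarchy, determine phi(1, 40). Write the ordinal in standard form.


phi(1, 40):
phi(1, beta) = epsilon_beta (the beta-th epsilon number).
phi(1, 40) = epsilon_40

epsilon_40


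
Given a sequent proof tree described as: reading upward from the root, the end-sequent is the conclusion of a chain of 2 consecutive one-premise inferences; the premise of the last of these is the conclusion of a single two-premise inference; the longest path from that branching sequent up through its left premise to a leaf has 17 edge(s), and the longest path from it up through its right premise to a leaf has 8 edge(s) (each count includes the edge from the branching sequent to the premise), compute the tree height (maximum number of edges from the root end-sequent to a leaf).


Longest path through the left premise: 17 edges (measured from the branching sequent)
Longest path through the right premise: 8 edges
Height of the subtree rooted at the branching sequent: max(17, 8) = 17
The branching sequent sits 2 edges above the root (the chain of one-premise inferences), so height = 17 + 2 = 19

19


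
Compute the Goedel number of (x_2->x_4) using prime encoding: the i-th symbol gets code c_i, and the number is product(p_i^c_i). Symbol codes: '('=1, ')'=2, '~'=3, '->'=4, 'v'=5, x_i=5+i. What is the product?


Formula: (x_2->x_4)
Symbol codes: [1, 7, 4, 9, 2]
Primes: [2, 3, 5, 7, 11]
p_1^1 = 2^1 = 2
p_2^7 = 3^7 = 2187
p_3^4 = 5^4 = 625
p_4^9 = 7^9 = 40353607
p_5^2 = 11^2 = 121
Product = 13348317449486250

13348317449486250


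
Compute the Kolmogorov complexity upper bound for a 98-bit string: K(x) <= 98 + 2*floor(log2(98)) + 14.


floor(log2(98)) = 6
2 * 6 = 12
K(x) <= 98 + 12 + 14 = 124

124


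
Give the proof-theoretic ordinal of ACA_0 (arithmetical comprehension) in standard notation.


The proof-theoretic ordinal of ACA_0 (arithmetical comprehension) is a standard result in ordinal analysis.
This ordinal is the supremum of order types of primitive recursive well-orderings
that the theory can prove to be well-ordered.
For ACA_0 (arithmetical comprehension), the proof-theoretic ordinal is epsilon_0.

epsilon_0


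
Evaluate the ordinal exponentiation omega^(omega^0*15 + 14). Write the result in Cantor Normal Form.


omega^(omega^0*15 + 14):
omega^0 = 1, so the exponent is 15 + 14 = 29 (finite ordinal addition).
Result = omega^29, already a single CNF term.

omega^29


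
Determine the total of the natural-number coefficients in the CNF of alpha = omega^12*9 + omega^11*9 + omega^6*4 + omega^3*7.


CNF: omega^12*9 + omega^11*9 + omega^6*4 + omega^3*7
Coefficients: 9 + 9 + 4 + 7 = 29

29


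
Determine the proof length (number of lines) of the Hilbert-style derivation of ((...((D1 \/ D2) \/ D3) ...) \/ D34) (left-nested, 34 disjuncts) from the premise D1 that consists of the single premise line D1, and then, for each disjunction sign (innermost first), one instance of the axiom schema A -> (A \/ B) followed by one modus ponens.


Building the left-nested 34-ary disjunction from D1:
- 1 premise line (D1)
- 34 disjuncts means 33 disjunction signs; each needs 1 axiom instance + 1 MP = 2 lines: 2 * 33 = 66
Total = 1 + 66 = 67 lines.

67


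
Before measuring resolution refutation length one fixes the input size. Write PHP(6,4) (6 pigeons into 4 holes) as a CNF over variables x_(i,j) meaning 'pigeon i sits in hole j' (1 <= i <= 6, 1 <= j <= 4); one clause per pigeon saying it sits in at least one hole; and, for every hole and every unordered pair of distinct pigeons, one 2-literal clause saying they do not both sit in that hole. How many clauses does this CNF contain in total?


PHP(6,4): 6 pigeons, 4 holes, 6*4 = 24 variables.
- pigeon clauses: one per pigeon -> 6 clauses
- hole clauses: 4 holes * C(6,2) = 4 * 15 -> 60 clauses
Total clauses = 6 + 60 = 66

66


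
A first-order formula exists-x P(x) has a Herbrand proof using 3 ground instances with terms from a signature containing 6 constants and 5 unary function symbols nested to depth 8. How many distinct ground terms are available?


Herbrand terms by depth:
Depth 0: 6 constants
Depth 1: 30 new terms (running total: 36)
Depth 2: 150 new terms (running total: 186)
Depth 3: 750 new terms (running total: 936)
Depth 4: 3750 new terms (running total: 4686)
Depth 5: 18750 new terms (running total: 23436)
Depth 6: 93750 new terms (running total: 117186)
Depth 7: 468750 new terms (running total: 585936)
Depth 8: 2343750 new terms (running total: 2929686)
Total distinct ground terms = 2929686

2929686


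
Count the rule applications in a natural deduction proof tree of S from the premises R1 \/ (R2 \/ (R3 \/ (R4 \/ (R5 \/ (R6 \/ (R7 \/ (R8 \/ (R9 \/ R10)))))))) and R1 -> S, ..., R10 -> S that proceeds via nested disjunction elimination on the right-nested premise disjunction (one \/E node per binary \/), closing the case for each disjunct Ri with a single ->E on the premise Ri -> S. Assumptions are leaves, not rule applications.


The premise R1 \/ (R2 \/ (R3 \/ (R4 \/ (R5 \/ (R6 \/ (R7 \/ (R8 \/ (R9 \/ R10)))))))) contains 10 disjuncts, hence 9 binary \/ connectives.
- Each binary \/ is eliminated once: 9 \/E nodes.
- Each of the 10 cases Ri derives S by one ->E with Ri -> S: 10 ->E nodes.
Total = 9 + 10 = 19

19


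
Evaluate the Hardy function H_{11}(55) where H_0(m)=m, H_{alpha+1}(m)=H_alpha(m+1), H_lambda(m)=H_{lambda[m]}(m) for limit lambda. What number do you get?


H_11(55):
For finite ordinals k, H_k(n) = n + k (each successor step adds 1).
H_11(55) = 55 + 11 = 66

66


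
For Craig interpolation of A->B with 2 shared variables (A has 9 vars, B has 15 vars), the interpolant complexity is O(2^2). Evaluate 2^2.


Shared atoms = 2
Craig interpolant size bound = 2^2
= 4

4


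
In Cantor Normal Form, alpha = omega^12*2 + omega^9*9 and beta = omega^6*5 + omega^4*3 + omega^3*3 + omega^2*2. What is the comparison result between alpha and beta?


Compare term by term from highest exponent:
alpha = omega^12*2 + omega^9*9
beta = omega^6*5 + omega^4*3 + omega^3*3 + omega^2*2
Term 1: alpha has omega^12*2, beta has omega^6*5
Term 2: alpha has omega^9*9, beta has omega^4*3
Term 3: alpha has omega^0*0, beta has omega^3*3
Term 4: alpha has omega^0*0, beta has omega^2*2
Result: alpha > beta

alpha > beta


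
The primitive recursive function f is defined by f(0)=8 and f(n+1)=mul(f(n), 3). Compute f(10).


f(0) = 8
f(1) = mul(f(0), 3) = mul(8, 3) = 24
f(2) = mul(f(1), 3) = mul(24, 3) = 72
f(3) = mul(f(2), 3) = mul(72, 3) = 216
f(4) = mul(f(3), 3) = mul(216, 3) = 648
f(5) = mul(f(4), 3) = mul(648, 3) = 1944
f(6) = mul(f(5), 3) = mul(1944, 3) = 5832
f(7) = mul(f(6), 3) = mul(5832, 3) = 17496
f(8) = mul(f(7), 3) = mul(17496, 3) = 52488
f(9) = mul(f(8), 3) = mul(52488, 3) = 157464
f(10) = mul(f(9), 3) = mul(157464, 3) = 472392


472392


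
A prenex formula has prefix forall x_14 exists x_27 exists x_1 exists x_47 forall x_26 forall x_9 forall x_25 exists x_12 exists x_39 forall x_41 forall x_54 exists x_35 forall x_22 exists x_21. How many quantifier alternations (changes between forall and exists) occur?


Walk the prefix and count type changes:
  position 1: forall -> exists <-- alternation
  position 2: exists -> exists
  position 3: exists -> exists
  position 4: exists -> forall <-- alternation
  position 5: forall -> forall
  position 6: forall -> forall
  position 7: forall -> exists <-- alternation
  position 8: exists -> exists
  position 9: exists -> forall <-- alternation
  position 10: forall -> forall
  position 11: forall -> exists <-- alternation
  position 12: exists -> forall <-- alternation
  position 13: forall -> exists <-- alternation
Total alternations = 7

7


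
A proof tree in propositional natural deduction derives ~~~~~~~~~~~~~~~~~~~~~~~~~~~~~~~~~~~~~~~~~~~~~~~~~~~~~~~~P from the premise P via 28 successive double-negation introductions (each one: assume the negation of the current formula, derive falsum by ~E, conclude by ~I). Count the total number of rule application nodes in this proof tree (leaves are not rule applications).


Each double-negation introduction (from C infer ~~C) uses 2 inference nodes: one ~E (C and ~C give falsum) and one ~I (discharge ~C).
28 double negations = 28 * 2 = 56 inference nodes.

56


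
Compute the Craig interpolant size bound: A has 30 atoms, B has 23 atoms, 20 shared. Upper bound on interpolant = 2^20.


Shared atoms = 20
Craig interpolant size bound = 2^20
= 1048576

1048576


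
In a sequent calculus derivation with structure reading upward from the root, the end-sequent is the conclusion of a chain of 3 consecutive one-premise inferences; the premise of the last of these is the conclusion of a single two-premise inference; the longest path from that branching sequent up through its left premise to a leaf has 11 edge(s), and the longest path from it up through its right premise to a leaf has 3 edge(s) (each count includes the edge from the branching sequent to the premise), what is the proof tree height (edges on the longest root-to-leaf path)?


Longest path through the left premise: 11 edges (measured from the branching sequent)
Longest path through the right premise: 3 edges
Height of the subtree rooted at the branching sequent: max(11, 3) = 11
The branching sequent sits 3 edges above the root (the chain of one-premise inferences), so height = 11 + 3 = 14

14


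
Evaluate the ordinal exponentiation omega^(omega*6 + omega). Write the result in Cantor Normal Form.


omega^(omega*6 + omega):
Both terms of the exponent have the same exponent 1, so they merge: omega*6 + omega = omega*(6+1) = omega*7.
omega raised to a CNF ordinal is a single CNF term: Result = omega^(omega*7)

omega^(omega*7)


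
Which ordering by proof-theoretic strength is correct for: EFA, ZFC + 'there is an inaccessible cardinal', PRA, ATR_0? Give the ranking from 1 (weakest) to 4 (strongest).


Ordering by consistency strength:
1. EFA
2. PRA
3. ATR_0
4. ZFC + 'there is an inaccessible cardinal'


EFA=1, ZFC + 'there is an inaccessible cardinal'=4, PRA=2, ATR_0=3


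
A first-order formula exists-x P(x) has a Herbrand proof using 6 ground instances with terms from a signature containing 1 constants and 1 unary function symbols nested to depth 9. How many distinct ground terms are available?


Herbrand terms by depth:
Depth 0: 1 constants
Depth 1: 1 new terms (running total: 2)
Depth 2: 1 new terms (running total: 3)
Depth 3: 1 new terms (running total: 4)
Depth 4: 1 new terms (running total: 5)
Depth 5: 1 new terms (running total: 6)
Depth 6: 1 new terms (running total: 7)
Depth 7: 1 new terms (running total: 8)
Depth 8: 1 new terms (running total: 9)
Depth 9: 1 new terms (running total: 10)
Total distinct ground terms = 10

10


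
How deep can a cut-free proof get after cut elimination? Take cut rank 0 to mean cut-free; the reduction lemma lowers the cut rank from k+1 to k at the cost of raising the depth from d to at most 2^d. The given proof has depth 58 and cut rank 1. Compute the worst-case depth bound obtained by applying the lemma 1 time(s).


Each rank reduction sends depth d to at most 2^d; cut rank r needs r reductions.
2_0(58) = 58
2_1(58) = 2^58 = 288230376151711744
Cut-free depth bound = 288230376151711744

288230376151711744


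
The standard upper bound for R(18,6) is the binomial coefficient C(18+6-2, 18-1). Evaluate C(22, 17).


R(18,6) <= C(18+6-2, 18-1) = C(22, 17)
C(22, 17) = 22! / (17! * 5!)
= 26334

26334


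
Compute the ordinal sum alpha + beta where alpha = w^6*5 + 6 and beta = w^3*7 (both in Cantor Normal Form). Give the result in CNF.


Ordinal addition (w^6*5 + 6) + w^3*7:
alpha's leading term has exponent 6 > beta's exponent 3, so it survives.
alpha's tail term has exponent 0 < beta's exponent 3, so it is absorbed by beta.
In ordinal addition, any term followed by a strictly larger-exponent term is absorbed.
Result = w^6*5 + w^3*7

w^6*5 + w^3*7


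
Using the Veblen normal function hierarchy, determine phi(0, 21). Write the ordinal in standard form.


phi(0, 21):
phi(0, beta) = omega^beta by definition.
phi(0, 21) = omega^21

omega^21


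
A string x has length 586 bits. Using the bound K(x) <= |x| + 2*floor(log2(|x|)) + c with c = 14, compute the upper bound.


floor(log2(586)) = 9
2 * 9 = 18
K(x) <= 586 + 18 + 14 = 618

618


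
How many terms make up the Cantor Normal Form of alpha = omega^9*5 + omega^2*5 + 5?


CNF: omega^9*5 + omega^2*5 + 5
Count the summands separated by '+':
  term 1: omega^9*5
  term 2: omega^2*5
  term 3: 5
Total terms = 3

3


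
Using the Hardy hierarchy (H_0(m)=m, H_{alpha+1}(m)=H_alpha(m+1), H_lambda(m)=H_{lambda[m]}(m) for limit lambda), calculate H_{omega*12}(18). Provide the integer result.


H_{omega*12}(18):
For the Hardy hierarchy, H_{omega*k}(n) = 2^k * n.
2^12 = 4096.
4096 * 18 = 73728

73728


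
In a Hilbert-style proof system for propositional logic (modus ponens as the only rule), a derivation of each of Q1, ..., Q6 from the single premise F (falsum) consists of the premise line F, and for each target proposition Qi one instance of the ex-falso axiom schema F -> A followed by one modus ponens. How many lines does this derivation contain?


Ex falso, line by line:
- 1 premise line (F)
- 6 targets, each needing 1 axiom instance (F -> Qi) + 1 MP = 2 lines: 2 * 6 = 12
Total = 1 + 12 = 13 lines.

13


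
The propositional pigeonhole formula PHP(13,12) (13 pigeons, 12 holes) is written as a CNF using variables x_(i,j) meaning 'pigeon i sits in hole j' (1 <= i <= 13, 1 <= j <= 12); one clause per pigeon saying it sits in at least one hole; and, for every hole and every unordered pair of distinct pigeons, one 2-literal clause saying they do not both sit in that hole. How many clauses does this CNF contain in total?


PHP(13,12): 13 pigeons, 12 holes, 13*12 = 156 variables.
- pigeon clauses: one per pigeon -> 13 clauses
- hole clauses: 12 holes * C(13,2) = 12 * 78 -> 936 clauses
Total clauses = 13 + 936 = 949

949


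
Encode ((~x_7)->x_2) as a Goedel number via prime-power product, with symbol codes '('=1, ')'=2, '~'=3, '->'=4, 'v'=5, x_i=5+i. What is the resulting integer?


Formula: ((~x_7)->x_2)
Symbol codes: [1, 1, 3, 12, 2, 4, 7, 2]
Primes: [2, 3, 5, 7, 11, 13, 17, 19]
p_1^1 = 2^1 = 2
p_2^1 = 3^1 = 3
p_3^3 = 5^3 = 125
p_4^12 = 7^12 = 13841287201
p_5^2 = 11^2 = 121
p_6^4 = 13^4 = 28561
p_7^7 = 17^7 = 410338673
p_8^2 = 19^2 = 361
Product = 5314301313428394027313968144750

5314301313428394027313968144750


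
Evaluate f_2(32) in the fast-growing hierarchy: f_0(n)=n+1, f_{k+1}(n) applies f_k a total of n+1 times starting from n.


f_2(32) = f_1^33(32)
f_1(m) = 2m + 1.
Iterating: f_1^k(n) = 2^k*(n+1) - 1.
f_2(32) = 2^33*(32+1) - 1 = 8589934592*33 - 1 = 283467841535

283467841535


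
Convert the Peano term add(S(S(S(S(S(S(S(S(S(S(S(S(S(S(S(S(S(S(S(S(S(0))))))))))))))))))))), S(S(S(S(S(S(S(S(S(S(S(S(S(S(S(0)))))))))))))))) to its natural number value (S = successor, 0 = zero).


add(S^21(0), S^15(0)):
S^21(0) = 21
S^15(0) = 15
21 + 15 = 36

36


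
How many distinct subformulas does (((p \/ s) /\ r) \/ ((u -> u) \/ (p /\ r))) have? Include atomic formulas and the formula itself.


Formula: (((p \/ s) /\ r) \/ ((u -> u) \/ (p /\ r)))
Subformulas found:
  1. u
  2. s
  3. r
  4. p
  5. (p /\ r)
  6. (p \/ s)
  7. (u -> u)
  8. ((p \/ s) /\ r)
  9. ((u -> u) \/ (p /\ r))
  10. (((p \/ s) /\ r) \/ ((u -> u) \/ (p /\ r)))
Total distinct subformulas = 10

10


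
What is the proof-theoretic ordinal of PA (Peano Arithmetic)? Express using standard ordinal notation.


The proof-theoretic ordinal of PA (Peano Arithmetic) is a standard result in ordinal analysis.
This ordinal is the supremum of order types of primitive recursive well-orderings
that the theory can prove to be well-ordered.
For PA (Peano Arithmetic), the proof-theoretic ordinal is epsilon_0.

epsilon_0


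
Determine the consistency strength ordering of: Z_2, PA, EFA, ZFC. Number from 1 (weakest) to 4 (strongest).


Ordering by consistency strength:
1. EFA
2. PA
3. Z_2
4. ZFC


Z_2=3, PA=2, EFA=1, ZFC=4


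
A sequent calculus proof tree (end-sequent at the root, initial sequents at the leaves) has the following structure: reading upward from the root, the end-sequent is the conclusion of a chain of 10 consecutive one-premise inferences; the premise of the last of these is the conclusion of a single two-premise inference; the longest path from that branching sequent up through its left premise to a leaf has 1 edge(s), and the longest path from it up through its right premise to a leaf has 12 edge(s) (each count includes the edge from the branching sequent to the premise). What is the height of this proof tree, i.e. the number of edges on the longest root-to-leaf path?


Longest path through the left premise: 1 edges (measured from the branching sequent)
Longest path through the right premise: 12 edges
Height of the subtree rooted at the branching sequent: max(1, 12) = 12
The branching sequent sits 10 edges above the root (the chain of one-premise inferences), so height = 12 + 10 = 22

22


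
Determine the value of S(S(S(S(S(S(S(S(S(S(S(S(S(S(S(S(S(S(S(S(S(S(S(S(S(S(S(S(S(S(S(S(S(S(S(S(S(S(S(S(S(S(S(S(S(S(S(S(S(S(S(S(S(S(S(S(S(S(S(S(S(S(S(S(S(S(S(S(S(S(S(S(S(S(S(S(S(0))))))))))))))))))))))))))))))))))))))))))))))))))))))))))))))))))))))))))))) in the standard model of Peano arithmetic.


Counting successors applied to 0:
77 applications of S to 0 = 77

77


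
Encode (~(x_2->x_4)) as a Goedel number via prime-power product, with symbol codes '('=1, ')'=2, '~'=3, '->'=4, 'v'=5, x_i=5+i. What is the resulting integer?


Formula: (~(x_2->x_4))
Symbol codes: [1, 3, 1, 7, 4, 9, 2, 2]
Primes: [2, 3, 5, 7, 11, 13, 17, 19]
p_1^1 = 2^1 = 2
p_2^3 = 3^3 = 27
p_3^1 = 5^1 = 5
p_4^7 = 7^7 = 823543
p_5^4 = 11^4 = 14641
p_6^9 = 13^9 = 10604499373
p_7^2 = 17^2 = 289
p_8^2 = 19^2 = 361
Product = 3601770198236677749027916170

3601770198236677749027916170


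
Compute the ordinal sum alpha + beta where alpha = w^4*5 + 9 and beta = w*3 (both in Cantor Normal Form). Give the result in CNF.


Ordinal addition (w^4*5 + 9) + w*3:
alpha's leading term has exponent 4 > beta's exponent 1, so it survives.
alpha's tail term has exponent 0 < beta's exponent 1, so it is absorbed by beta.
In ordinal addition, any term followed by a strictly larger-exponent term is absorbed.
Result = w^4*5 + w*3

w^4*5 + w*3


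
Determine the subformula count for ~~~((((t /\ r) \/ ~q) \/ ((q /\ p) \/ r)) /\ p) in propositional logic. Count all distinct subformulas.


Formula: ~~~((((t /\ r) \/ ~q) \/ ((q /\ p) \/ r)) /\ p)
Subformulas found:
  1. q
  2. r
  3. t
  4. p
  5. ~q
  6. (t /\ r)
  7. (q /\ p)
  8. ((q /\ p) \/ r)
  9. ((t /\ r) \/ ~q)
  10. (((t /\ r) \/ ~q) \/ ((q /\ p) \/ r))
  11. ((((t /\ r) \/ ~q) \/ ((q /\ p) \/ r)) /\ p)
  12. ~((((t /\ r) \/ ~q) \/ ((q /\ p) \/ r)) /\ p)
  13. ~~((((t /\ r) \/ ~q) \/ ((q /\ p) \/ r)) /\ p)
  14. ~~~((((t /\ r) \/ ~q) \/ ((q /\ p) \/ r)) /\ p)
Total distinct subformulas = 14

14


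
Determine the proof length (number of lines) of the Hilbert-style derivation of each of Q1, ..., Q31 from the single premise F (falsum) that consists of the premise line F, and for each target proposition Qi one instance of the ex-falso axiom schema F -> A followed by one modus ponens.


Ex falso, line by line:
- 1 premise line (F)
- 31 targets, each needing 1 axiom instance (F -> Qi) + 1 MP = 2 lines: 2 * 31 = 62
Total = 1 + 62 = 63 lines.

63


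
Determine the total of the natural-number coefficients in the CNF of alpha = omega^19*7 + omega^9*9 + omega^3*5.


CNF: omega^19*7 + omega^9*9 + omega^3*5
Coefficients: 7 + 9 + 5 = 21

21


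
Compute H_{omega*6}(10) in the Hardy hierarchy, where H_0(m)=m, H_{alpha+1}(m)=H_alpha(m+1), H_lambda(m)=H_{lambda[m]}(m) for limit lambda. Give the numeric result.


H_{omega*6}(10):
For the Hardy hierarchy, H_{omega*k}(n) = 2^k * n.
2^6 = 64.
64 * 10 = 640

640


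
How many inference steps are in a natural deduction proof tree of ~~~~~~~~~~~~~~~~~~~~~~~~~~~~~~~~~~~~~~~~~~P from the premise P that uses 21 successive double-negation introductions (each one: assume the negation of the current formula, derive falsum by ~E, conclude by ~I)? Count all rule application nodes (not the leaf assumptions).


Each double-negation introduction (from C infer ~~C) uses 2 inference nodes: one ~E (C and ~C give falsum) and one ~I (discharge ~C).
21 double negations = 21 * 2 = 42 inference nodes.

42


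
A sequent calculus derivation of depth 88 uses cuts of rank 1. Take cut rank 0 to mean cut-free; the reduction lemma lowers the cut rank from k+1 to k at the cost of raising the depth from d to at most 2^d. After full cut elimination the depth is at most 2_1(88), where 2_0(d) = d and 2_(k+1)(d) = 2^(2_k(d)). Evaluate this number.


Each rank reduction sends depth d to at most 2^d; cut rank r needs r reductions.
2_0(88) = 88
2_1(88) = 2^88 = 309485009821345068724781056
Cut-free depth bound = 309485009821345068724781056

309485009821345068724781056


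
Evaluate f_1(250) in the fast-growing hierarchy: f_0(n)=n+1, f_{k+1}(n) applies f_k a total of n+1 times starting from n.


f_1(250) = f_0^251(250)
f_0 adds 1 each time, applied 251 times.
f_1(250) = 250 + 251 = 501

501


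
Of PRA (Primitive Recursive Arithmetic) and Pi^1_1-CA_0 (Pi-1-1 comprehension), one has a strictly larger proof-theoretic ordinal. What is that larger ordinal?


Proof-theoretic ordinal of PRA (Primitive Recursive Arithmetic): omega^omega
Proof-theoretic ordinal of Pi^1_1-CA_0 (Pi-1-1 comprehension): psi_0(Omega_omega)
Comparing: omega^omega < psi_0(Omega_omega).
The larger ordinal is psi_0(Omega_omega) (from Pi^1_1-CA_0 (Pi-1-1 comprehension)).

psi_0(Omega_omega)


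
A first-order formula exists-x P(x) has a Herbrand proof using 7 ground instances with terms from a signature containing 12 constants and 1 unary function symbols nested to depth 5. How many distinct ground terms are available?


Herbrand terms by depth:
Depth 0: 12 constants
Depth 1: 12 new terms (running total: 24)
Depth 2: 12 new terms (running total: 36)
Depth 3: 12 new terms (running total: 48)
Depth 4: 12 new terms (running total: 60)
Depth 5: 12 new terms (running total: 72)
Total distinct ground terms = 72

72


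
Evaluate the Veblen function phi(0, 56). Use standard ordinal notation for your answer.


phi(0, 56):
phi(0, beta) = omega^beta by definition.
phi(0, 56) = omega^56

omega^56


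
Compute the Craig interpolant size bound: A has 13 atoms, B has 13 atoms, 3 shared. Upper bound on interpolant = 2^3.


Shared atoms = 3
Craig interpolant size bound = 2^3
= 8

8


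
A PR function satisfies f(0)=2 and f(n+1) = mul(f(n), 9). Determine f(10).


f(0) = 2
f(1) = mul(f(0), 9) = mul(2, 9) = 18
f(2) = mul(f(1), 9) = mul(18, 9) = 162
f(3) = mul(f(2), 9) = mul(162, 9) = 1458
f(4) = mul(f(3), 9) = mul(1458, 9) = 13122
f(5) = mul(f(4), 9) = mul(13122, 9) = 118098
f(6) = mul(f(5), 9) = mul(118098, 9) = 1062882
f(7) = mul(f(6), 9) = mul(1062882, 9) = 9565938
f(8) = mul(f(7), 9) = mul(9565938, 9) = 86093442
f(9) = mul(f(8), 9) = mul(86093442, 9) = 774840978
f(10) = mul(f(9), 9) = mul(774840978, 9) = 6973568802


6973568802


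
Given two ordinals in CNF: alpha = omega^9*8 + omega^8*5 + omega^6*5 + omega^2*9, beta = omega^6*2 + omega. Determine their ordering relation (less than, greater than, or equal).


Compare term by term from highest exponent:
alpha = omega^9*8 + omega^8*5 + omega^6*5 + omega^2*9
beta = omega^6*2 + omega
Term 1: alpha has omega^9*8, beta has omega^6*2
Term 2: alpha has omega^8*5, beta has omega^1*1
Term 3: alpha has omega^6*5, beta has omega^0*0
Term 4: alpha has omega^2*9, beta has omega^0*0
Result: alpha > beta

alpha > beta


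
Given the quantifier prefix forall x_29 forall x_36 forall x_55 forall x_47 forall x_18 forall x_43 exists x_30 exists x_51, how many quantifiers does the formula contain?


Quantifier prefix has 8 quantifier symbols.
Quantifier depth = 8

8


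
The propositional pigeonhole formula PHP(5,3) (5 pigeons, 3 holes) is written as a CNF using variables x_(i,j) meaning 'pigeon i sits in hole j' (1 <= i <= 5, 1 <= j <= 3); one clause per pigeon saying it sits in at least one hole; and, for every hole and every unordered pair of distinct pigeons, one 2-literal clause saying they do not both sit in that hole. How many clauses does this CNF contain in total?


PHP(5,3): 5 pigeons, 3 holes, 5*3 = 15 variables.
- pigeon clauses: one per pigeon -> 5 clauses
- hole clauses: 3 holes * C(5,2) = 3 * 10 -> 30 clauses
Total clauses = 5 + 30 = 35

35


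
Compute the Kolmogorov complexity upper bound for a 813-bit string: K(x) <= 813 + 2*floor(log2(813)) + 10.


floor(log2(813)) = 9
2 * 9 = 18
K(x) <= 813 + 18 + 10 = 841

841


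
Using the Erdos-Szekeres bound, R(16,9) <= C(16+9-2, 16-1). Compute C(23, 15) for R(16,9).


R(16,9) <= C(16+9-2, 16-1) = C(23, 15)
C(23, 15) = 23! / (15! * 8!)
= 490314

490314


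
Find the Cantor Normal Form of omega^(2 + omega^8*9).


omega^(2 + omega^8*9):
In ordinal addition a term is absorbed by a following term of strictly larger exponent: 0 < 8, so 2 + omega^8*9 = omega^8*9.
omega raised to a CNF ordinal is a single CNF term: Result = omega^(omega^8*9)

omega^(omega^8*9)


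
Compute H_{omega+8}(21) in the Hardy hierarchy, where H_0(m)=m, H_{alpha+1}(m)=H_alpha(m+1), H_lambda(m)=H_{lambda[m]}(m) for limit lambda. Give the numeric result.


H_{omega+8}(21):
Unwind the 8 successor steps: H_{omega+8}(21) = H_omega(21+8) = H_omega(29).
H_omega(m) = H_m(m) = m + m = 2m.
Result = 2 * 29 = 58

58


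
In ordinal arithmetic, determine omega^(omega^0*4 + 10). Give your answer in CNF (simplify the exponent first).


omega^(omega^0*4 + 10):
omega^0 = 1, so the exponent is 4 + 10 = 14 (finite ordinal addition).
Result = omega^14, already a single CNF term.

omega^14


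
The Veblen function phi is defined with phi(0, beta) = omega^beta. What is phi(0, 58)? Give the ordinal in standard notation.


phi(0, 58):
phi(0, beta) = omega^beta by definition.
phi(0, 58) = omega^58

omega^58


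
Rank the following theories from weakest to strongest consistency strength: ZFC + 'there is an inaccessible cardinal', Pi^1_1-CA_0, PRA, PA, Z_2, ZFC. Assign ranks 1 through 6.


Ordering by consistency strength:
1. PRA
2. PA
3. Pi^1_1-CA_0
4. Z_2
5. ZFC
6. ZFC + 'there is an inaccessible cardinal'


ZFC + 'there is an inaccessible cardinal'=6, Pi^1_1-CA_0=3, PRA=1, PA=2, Z_2=4, ZFC=5


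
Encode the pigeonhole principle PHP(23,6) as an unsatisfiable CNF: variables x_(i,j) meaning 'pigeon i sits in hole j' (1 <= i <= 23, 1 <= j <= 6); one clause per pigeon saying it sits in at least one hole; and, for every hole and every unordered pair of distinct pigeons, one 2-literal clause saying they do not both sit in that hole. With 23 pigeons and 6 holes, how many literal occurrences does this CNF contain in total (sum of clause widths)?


PHP(23,6): 23 pigeons, 6 holes, 23*6 = 138 variables.
- pigeon clauses: one per pigeon -> 23 clauses of width 6 -> 138 literals
- hole clauses: 6 holes * C(23,2) = 6 * 253 -> 1518 clauses of width 2 -> 3036 literals
Total literal occurrences = 138 + 3036 = 3174

3174


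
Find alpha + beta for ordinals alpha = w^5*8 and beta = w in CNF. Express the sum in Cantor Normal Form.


Ordinal addition w^5*8 + w:
Leading exponent of alpha (5) > leading exponent of beta (1).
Since alpha's term has higher exponent than beta's leading term,
the sum is simply alpha followed by beta.
Result = w^5*8 + w

w^5*8 + w


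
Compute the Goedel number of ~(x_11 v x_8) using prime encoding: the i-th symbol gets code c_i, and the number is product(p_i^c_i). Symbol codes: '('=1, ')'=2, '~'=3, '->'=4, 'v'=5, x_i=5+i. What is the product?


Formula: ~(x_11 v x_8)
Symbol codes: [3, 1, 16, 5, 13, 2]
Primes: [2, 3, 5, 7, 11, 13]
p_1^3 = 2^3 = 8
p_2^1 = 3^1 = 3
p_3^16 = 5^16 = 152587890625
p_4^5 = 7^5 = 16807
p_5^13 = 11^13 = 34522712143931
p_6^2 = 13^2 = 169
Product = 359098112869318233299560546875000

359098112869318233299560546875000


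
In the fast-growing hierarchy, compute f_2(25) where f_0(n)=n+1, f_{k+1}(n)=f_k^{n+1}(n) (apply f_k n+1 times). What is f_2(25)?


f_2(25) = f_1^26(25)
f_1(m) = 2m + 1.
Iterating: f_1^k(n) = 2^k*(n+1) - 1.
f_2(25) = 2^26*(25+1) - 1 = 67108864*26 - 1 = 1744830463

1744830463


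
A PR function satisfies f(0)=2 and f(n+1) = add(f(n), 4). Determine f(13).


f(0) = 2
f(1) = add(f(0), 4) = add(2, 4) = 6
f(2) = add(f(1), 4) = add(6, 4) = 10
f(3) = add(f(2), 4) = add(10, 4) = 14
f(4) = add(f(3), 4) = add(14, 4) = 18
f(5) = add(f(4), 4) = add(18, 4) = 22
f(6) = add(f(5), 4) = add(22, 4) = 26
f(7) = add(f(6), 4) = add(26, 4) = 30
f(8) = add(f(7), 4) = add(30, 4) = 34
f(9) = add(f(8), 4) = add(34, 4) = 38
f(10) = add(f(9), 4) = add(38, 4) = 42
f(11) = add(f(10), 4) = add(42, 4) = 46
f(12) = add(f(11), 4) = add(46, 4) = 50
f(13) = add(f(12), 4) = add(50, 4) = 54


54


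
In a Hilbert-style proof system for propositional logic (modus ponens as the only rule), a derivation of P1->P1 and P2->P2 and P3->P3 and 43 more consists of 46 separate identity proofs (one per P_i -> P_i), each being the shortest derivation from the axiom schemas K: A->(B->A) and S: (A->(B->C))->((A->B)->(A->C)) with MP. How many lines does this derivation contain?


The shortest proof of A->A from K and S in the Hilbert calculus has exactly 5 lines:
(1) K instance A->((A->A)->A), (2) S instance, (3) MP on 1,2, (4) K instance A->(A->A), (5) MP on 3,4.
For 46 independent identities: 46 * 5 = 230 lines total.

230


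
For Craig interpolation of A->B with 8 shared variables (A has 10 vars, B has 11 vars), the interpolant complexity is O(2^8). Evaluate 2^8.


Shared atoms = 8
Craig interpolant size bound = 2^8
= 256

256


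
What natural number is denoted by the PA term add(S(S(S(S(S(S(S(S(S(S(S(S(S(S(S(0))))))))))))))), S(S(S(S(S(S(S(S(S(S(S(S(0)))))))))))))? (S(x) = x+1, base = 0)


add(S^15(0), S^12(0)):
S^15(0) = 15
S^12(0) = 12
15 + 12 = 27

27


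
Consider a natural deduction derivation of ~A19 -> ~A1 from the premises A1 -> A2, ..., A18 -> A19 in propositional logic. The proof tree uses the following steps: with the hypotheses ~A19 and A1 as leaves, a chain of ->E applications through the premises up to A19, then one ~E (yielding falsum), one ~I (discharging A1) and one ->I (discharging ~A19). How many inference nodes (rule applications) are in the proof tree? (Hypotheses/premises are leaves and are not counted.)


From hypothesis A1, 18 ->E steps along the 18 premises yield A19.
~E with hypothesis ~A19 gives falsum (1 node); ~I discharging A1 gives ~A1 (1 node); ->I discharging ~A19 gives the goal (1 node).
Total = 18 + 3 = 21 inference nodes.

21


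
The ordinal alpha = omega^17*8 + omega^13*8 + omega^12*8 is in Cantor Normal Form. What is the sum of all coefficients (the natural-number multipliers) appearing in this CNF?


CNF: omega^17*8 + omega^13*8 + omega^12*8
Coefficients: 8 + 8 + 8 = 24

24


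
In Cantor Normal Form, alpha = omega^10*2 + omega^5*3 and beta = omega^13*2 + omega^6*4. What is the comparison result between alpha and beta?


Compare term by term from highest exponent:
alpha = omega^10*2 + omega^5*3
beta = omega^13*2 + omega^6*4
Term 1: alpha has omega^10*2, beta has omega^13*2
Term 2: alpha has omega^5*3, beta has omega^6*4
Result: alpha < beta

alpha < beta


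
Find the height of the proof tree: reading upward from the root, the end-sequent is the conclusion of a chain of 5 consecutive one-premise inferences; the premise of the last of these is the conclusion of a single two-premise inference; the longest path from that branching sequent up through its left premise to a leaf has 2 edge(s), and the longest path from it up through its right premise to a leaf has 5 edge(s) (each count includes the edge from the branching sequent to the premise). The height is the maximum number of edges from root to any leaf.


Longest path through the left premise: 2 edges (measured from the branching sequent)
Longest path through the right premise: 5 edges
Height of the subtree rooted at the branching sequent: max(2, 5) = 5
The branching sequent sits 5 edges above the root (the chain of one-premise inferences), so height = 5 + 5 = 10

10


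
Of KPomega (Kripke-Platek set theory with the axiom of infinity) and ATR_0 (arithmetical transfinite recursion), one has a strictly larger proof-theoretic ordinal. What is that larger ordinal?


Proof-theoretic ordinal of KPomega (Kripke-Platek set theory with the axiom of infinity): psi_0(epsilon_{Omega+1})
Proof-theoretic ordinal of ATR_0 (arithmetical transfinite recursion): Gamma_0
Comparing: Gamma_0 < psi_0(epsilon_{Omega+1}).
The larger ordinal is psi_0(epsilon_{Omega+1}) (from KPomega (Kripke-Platek set theory with the axiom of infinity)).

psi_0(epsilon_{Omega+1})


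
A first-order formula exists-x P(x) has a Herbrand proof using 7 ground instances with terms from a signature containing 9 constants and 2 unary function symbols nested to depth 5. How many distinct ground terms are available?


Herbrand terms by depth:
Depth 0: 9 constants
Depth 1: 18 new terms (running total: 27)
Depth 2: 36 new terms (running total: 63)
Depth 3: 72 new terms (running total: 135)
Depth 4: 144 new terms (running total: 279)
Depth 5: 288 new terms (running total: 567)
Total distinct ground terms = 567

567


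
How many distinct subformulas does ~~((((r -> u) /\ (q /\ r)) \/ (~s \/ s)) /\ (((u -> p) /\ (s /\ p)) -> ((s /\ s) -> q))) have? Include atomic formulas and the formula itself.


Formula: ~~((((r -> u) /\ (q /\ r)) \/ (~s \/ s)) /\ (((u -> p) /\ (s /\ p)) -> ((s /\ s) -> q)))
Subformulas found:
  1. r
  2. q
  3. u
  4. s
  5. p
  6. ~s
  7. (u -> p)
  8. (s /\ p)
  9. (q /\ r)
  10. (s /\ s)
  11. (r -> u)
  12. (~s \/ s)
  13. ((s /\ s) -> q)
  14. ((u -> p) /\ (s /\ p))
  15. ((r -> u) /\ (q /\ r))
  16. (((r -> u) /\ (q /\ r)) \/ (~s \/ s))
  17. (((u -> p) /\ (s /\ p)) -> ((s /\ s) -> q))
  18. ((((r -> u) /\ (q /\ r)) \/ (~s \/ s)) /\ (((u -> p) /\ (s /\ p)) -> ((s /\ s) -> q)))
  19. ~((((r -> u) /\ (q /\ r)) \/ (~s \/ s)) /\ (((u -> p) /\ (s /\ p)) -> ((s /\ s) -> q)))
  20. ~~((((r -> u) /\ (q /\ r)) \/ (~s \/ s)) /\ (((u -> p) /\ (s /\ p)) -> ((s /\ s) -> q)))
Total distinct subformulas = 20

20


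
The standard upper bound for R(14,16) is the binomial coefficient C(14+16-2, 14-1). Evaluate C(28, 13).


R(14,16) <= C(14+16-2, 14-1) = C(28, 13)
C(28, 13) = 28! / (13! * 15!)
= 37442160

37442160


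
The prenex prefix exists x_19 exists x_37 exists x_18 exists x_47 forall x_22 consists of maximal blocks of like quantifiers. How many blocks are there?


Alternations = 1.
Blocks = alternations + 1 = 2

2


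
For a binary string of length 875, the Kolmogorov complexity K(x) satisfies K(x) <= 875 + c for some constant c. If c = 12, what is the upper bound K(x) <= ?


K(x) <= |x| + c = 875 + 12 = 887

887


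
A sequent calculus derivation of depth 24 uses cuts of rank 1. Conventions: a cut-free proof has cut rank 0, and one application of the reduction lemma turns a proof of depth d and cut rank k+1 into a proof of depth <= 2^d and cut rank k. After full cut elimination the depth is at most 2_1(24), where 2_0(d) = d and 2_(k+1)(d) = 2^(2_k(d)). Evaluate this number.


Each rank reduction sends depth d to at most 2^d; cut rank r needs r reductions.
2_0(24) = 24
2_1(24) = 2^24 = 16777216
Cut-free depth bound = 16777216

16777216


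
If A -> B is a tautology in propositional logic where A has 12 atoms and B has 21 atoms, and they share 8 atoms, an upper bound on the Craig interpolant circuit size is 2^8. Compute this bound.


Shared atoms = 8
Craig interpolant size bound = 2^8
= 256

256


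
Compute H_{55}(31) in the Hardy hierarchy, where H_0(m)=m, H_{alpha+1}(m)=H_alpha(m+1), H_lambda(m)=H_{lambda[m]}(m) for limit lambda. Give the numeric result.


H_55(31):
For finite ordinals k, H_k(n) = n + k (each successor step adds 1).
H_55(31) = 31 + 55 = 86

86


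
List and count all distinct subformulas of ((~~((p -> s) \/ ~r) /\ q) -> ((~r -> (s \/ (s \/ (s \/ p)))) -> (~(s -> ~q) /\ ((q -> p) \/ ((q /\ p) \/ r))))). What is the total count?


Formula: ((~~((p -> s) \/ ~r) /\ q) -> ((~r -> (s \/ (s \/ (s \/ p)))) -> (~(s -> ~q) /\ ((q -> p) \/ ((q /\ p) \/ r)))))
Subformulas found:
  1. r
  2. q
  3. s
  4. p
  5. ~r
  6. ~q
  7. (p -> s)
  8. (q /\ p)
  9. (s \/ p)
  10. (q -> p)
  11. (s -> ~q)
  12. ~(s -> ~q)
  13. ((q /\ p) \/ r)
  14. (s \/ (s \/ p))
  15. ((p -> s) \/ ~r)
  16. ~((p -> s) \/ ~r)
  17. ~~((p -> s) \/ ~r)
  18. (s \/ (s \/ (s \/ p)))
  19. (~~((p -> s) \/ ~r) /\ q)
  20. ((q -> p) \/ ((q /\ p) \/ r))
  21. (~r -> (s \/ (s \/ (s \/ p))))
  22. (~(s -> ~q) /\ ((q -> p) \/ ((q /\ p) \/ r)))
  23. ((~r -> (s \/ (s \/ (s \/ p)))) -> (~(s -> ~q) /\ ((q -> p) \/ ((q /\ p) \/ r))))
  24. ((~~((p -> s) \/ ~r) /\ q) -> ((~r -> (s \/ (s \/ (s \/ p)))) -> (~(s -> ~q) /\ ((q -> p) \/ ((q /\ p) \/ r)))))
Total distinct subformulas = 24

24
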